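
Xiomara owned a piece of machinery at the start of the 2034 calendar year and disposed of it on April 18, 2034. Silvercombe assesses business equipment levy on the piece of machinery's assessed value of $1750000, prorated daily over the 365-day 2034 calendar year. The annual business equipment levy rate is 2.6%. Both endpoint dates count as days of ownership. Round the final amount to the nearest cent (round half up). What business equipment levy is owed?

$13463.01

Days held (January 1 – April 18, 2034): 108 out of 365
Tax = $1750000 × 2.6% × 108/365 = $13463.0137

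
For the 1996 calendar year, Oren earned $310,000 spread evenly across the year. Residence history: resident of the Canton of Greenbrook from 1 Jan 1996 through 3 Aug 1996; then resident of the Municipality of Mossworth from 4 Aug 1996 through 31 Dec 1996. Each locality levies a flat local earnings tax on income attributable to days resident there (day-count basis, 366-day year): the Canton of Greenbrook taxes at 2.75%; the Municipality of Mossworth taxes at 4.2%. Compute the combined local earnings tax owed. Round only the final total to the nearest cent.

$10,367.21

The Canton of Greenbrook, 1 Jan – 3 Aug 1996: 216 days → $310,000 × 2.75% × 216/366 = $5,031.1475
The Municipality of Mossworth, 4 Aug – 31 Dec 1996: 150 days → $310,000 × 4.2% × 150/366 = $5,336.0656
Total = $10,367.2131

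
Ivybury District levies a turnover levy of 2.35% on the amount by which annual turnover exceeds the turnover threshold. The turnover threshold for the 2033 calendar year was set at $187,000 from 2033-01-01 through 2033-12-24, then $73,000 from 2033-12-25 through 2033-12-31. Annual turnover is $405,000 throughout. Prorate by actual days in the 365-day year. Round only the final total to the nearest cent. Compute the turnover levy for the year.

$5,174.38

2033-01-01 to 2033-12-24: 358 days, exemption $187,000 → ($405,000 − $187,000) × 2.35% × 358/365 = $5,024.7507
2033-12-25 to 2033-12-31: 7 days, exemption $73,000 → ($405,000 − $73,000) × 2.35% × 7/365 = $149.6274
Total = $5,174.3781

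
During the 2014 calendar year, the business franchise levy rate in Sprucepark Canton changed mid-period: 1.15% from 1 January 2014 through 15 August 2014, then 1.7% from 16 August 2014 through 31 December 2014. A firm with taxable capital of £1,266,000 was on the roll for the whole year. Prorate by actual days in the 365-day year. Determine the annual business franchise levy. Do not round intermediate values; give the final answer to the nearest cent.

£17,191.59

1 January – 15 August 2014: 227 days at 1.15% → £1,266,000 × 1.15% × 227/365 = £9,054.5014
16 August – 31 December 2014: 138 days at 1.7% → £1,266,000 × 1.7% × 138/365 = £8,137.0849
Total = £17,191.5863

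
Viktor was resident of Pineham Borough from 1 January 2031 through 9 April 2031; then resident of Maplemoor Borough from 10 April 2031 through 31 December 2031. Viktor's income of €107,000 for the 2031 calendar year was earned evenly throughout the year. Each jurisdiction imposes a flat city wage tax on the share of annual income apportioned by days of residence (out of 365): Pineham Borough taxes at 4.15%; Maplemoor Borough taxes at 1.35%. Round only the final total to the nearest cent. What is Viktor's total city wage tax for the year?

€2,257.11

Pineham Borough, 1 January – 9 April 2031: 99 days → €107,000 × 4.15% × 99/365 = €1,204.4096
Maplemoor Borough, 10 April – 31 December 2031: 266 days → €107,000 × 1.35% × 266/365 = €1,052.7041
Total = €2,257.1137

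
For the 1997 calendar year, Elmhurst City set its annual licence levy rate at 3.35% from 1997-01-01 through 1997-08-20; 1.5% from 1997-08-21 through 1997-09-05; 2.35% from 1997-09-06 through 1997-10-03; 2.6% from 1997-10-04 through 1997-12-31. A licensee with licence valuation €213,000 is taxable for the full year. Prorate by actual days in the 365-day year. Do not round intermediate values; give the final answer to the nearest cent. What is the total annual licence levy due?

1997-01-01 to 1997-08-20: 232 days at 3.35% → €213,000 × 3.35% × 232/365 = €4,535.4411
1997-08-21 to 1997-09-05: 16 days at 1.5% → €213,000 × 1.5% × 16/365 = €140.0548
1997-09-06 to 1997-10-03: 28 days at 2.35% → €213,000 × 2.35% × 28/365 = €383.9836
1997-10-04 to 1997-12-31: 89 days at 2.6% → €213,000 × 2.6% × 89/365 = €1,350.3616
Total = €6,409.8411

€6,409.84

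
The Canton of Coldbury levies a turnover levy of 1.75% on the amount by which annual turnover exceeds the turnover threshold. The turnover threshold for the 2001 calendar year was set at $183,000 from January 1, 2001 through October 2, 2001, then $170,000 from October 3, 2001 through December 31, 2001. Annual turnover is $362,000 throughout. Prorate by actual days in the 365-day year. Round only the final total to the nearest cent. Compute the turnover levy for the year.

$3,188.60

January 1 – October 2, 2001: 275 days, exemption $183,000 → ($362,000 − $183,000) × 1.75% × 275/365 = $2,360.1027
October 3 – December 31, 2001: 90 days, exemption $170,000 → ($362,000 − $170,000) × 1.75% × 90/365 = $828.4932
Total = $3,188.5959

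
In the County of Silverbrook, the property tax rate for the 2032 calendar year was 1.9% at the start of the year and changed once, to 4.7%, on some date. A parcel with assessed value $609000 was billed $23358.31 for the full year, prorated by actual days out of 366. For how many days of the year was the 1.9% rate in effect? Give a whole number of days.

Let d = days at the first rate; then 366 − d days at the second rate.
$609000 × [1.9%·d + 4.7%·(366−d)] / 366 = $23358.31
Solving gives d = 113, so the new rate took effect on 23 Apr 2032.

113 days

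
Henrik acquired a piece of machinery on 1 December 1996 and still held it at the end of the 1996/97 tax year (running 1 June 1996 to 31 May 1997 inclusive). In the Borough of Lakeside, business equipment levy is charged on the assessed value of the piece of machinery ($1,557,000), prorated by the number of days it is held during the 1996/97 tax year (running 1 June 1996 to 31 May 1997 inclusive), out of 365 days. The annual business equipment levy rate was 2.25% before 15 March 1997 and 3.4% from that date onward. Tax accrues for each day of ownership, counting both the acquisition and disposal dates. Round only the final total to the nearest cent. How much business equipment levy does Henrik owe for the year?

1 December 1996 – 14 March 1997: 104 days at 2.25% → $1,557,000 × 2.25% × 104/365 = $9,981.8630
15 March – 31 May 1997: 78 days at 3.4% → $1,557,000 × 3.4% × 78/365 = $11,312.7781
Total = $21,294.6411

$21,294.64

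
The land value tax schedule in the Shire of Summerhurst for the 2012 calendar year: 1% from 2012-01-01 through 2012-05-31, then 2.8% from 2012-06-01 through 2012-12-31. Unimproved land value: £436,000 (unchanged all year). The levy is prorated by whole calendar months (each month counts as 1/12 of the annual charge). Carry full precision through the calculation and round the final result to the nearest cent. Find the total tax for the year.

£8,938.00

2012-01-01 to 2012-05-31: 5 months at 1% → £436,000 × 1% × 5/12 = £1,816.6667
2012-06-01 to 2012-12-31: 7 months at 2.8% → £436,000 × 2.8% × 7/12 = £7,121.3333
Total = £8,938.0000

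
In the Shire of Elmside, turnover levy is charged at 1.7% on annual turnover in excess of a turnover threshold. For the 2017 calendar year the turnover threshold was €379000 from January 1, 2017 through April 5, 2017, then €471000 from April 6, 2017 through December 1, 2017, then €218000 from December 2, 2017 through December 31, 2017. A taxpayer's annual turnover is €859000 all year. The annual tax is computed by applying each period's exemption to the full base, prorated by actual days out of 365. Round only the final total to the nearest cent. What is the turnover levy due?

January 1 – April 5, 2017: 95 days, exemption €379000 → (€859000 − €379000) × 1.7% × 95/365 = €2123.8356
April 6 – December 1, 2017: 240 days, exemption €471000 → (€859000 − €471000) × 1.7% × 240/365 = €4337.0959
December 2 – December 31, 2017: 30 days, exemption €218000 → (€859000 − €218000) × 1.7% × 30/365 = €895.6438
Total = €7356.5753

€7356.58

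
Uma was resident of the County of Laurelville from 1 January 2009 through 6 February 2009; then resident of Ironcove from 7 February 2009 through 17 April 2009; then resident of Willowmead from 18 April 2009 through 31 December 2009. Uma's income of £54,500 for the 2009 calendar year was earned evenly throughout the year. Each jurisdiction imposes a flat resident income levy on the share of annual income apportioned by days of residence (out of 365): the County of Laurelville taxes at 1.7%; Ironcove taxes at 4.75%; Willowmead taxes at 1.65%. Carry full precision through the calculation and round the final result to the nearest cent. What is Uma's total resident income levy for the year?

The County of Laurelville, 1 January – 6 February 2009: 37 days → £54,500 × 1.7% × 37/365 = £93.9192
Ironcove, 7 February – 17 April 2009: 70 days → £54,500 × 4.75% × 70/365 = £496.4726
Willowmead, 18 April – 31 December 2009: 258 days → £54,500 × 1.65% × 258/365 = £635.6342
Total = £1,226.0260

£1,226.03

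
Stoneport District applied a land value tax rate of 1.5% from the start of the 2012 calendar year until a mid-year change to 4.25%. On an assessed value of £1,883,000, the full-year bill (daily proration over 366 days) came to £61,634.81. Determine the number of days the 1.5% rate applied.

130 days

Let d = days at the first rate; then 366 − d days at the second rate.
£1,883,000 × [1.5%·d + 4.25%·(366−d)] / 366 = £61,634.81
Solving gives d = 130, so the new rate took effect on May 10, 2012.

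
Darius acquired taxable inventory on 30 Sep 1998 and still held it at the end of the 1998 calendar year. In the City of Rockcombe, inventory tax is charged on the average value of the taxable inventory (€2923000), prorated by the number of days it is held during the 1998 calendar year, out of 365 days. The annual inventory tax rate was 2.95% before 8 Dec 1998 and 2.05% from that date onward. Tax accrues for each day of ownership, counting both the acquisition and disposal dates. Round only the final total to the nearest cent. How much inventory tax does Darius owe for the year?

€20240.77

30 Sep – 7 Dec 1998: 69 days at 2.95% → €2923000 × 2.95% × 69/365 = €16300.7301
8 Dec – 31 Dec 1998: 24 days at 2.05% → €2923000 × 2.05% × 24/365 = €3940.0438
Total = €20240.7740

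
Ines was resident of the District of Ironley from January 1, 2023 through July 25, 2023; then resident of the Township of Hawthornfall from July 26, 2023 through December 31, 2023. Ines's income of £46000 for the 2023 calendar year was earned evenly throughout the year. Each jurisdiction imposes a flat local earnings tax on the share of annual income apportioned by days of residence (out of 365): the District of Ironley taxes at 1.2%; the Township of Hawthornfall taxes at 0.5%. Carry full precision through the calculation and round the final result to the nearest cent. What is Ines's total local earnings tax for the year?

£411.73

The District of Ironley, January 1 – July 25, 2023: 206 days → £46000 × 1.2% × 206/365 = £311.5397
The Township of Hawthornfall, July 26 – December 31, 2023: 159 days → £46000 × 0.5% × 159/365 = £100.1918
Total = £411.7315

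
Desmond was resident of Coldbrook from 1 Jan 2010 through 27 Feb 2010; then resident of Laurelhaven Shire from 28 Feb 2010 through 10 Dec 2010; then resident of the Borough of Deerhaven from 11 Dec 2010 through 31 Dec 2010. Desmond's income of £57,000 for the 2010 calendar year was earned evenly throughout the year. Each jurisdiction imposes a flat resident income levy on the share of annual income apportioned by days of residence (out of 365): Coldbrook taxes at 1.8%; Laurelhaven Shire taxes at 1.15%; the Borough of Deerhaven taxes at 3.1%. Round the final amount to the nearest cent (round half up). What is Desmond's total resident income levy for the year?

Coldbrook, 1 Jan – 27 Feb 2010: 58 days → £57,000 × 1.8% × 58/365 = £163.0356
Laurelhaven Shire, 28 Feb – 10 Dec 2010: 286 days → £57,000 × 1.15% × 286/365 = £513.6247
The Borough of Deerhaven, 11 Dec – 31 Dec 2010: 21 days → £57,000 × 3.1% × 21/365 = £101.6630
Total = £778.3233

£778.32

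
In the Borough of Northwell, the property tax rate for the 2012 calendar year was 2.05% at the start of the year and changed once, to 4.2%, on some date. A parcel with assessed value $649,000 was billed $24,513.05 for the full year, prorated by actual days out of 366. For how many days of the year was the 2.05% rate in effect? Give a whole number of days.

72 days

Let d = days at the first rate; then 366 − d days at the second rate.
$649,000 × [2.05%·d + 4.2%·(366−d)] / 366 = $24,513.05
Solving gives d = 72, so the new rate took effect on 13 March 2012.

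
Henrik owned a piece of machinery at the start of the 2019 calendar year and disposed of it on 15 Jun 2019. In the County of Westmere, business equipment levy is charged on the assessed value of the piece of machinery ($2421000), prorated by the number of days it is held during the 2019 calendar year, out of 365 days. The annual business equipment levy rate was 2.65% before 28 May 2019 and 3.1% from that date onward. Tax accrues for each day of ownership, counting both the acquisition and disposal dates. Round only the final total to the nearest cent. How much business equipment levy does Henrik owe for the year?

$29745.14

1 Jan – 27 May 2019: 147 days at 2.65% → $2421000 × 2.65% × 147/365 = $25838.3712
28 May – 15 Jun 2019: 19 days at 3.1% → $2421000 × 3.1% × 19/365 = $3906.7644
Total = $29745.1356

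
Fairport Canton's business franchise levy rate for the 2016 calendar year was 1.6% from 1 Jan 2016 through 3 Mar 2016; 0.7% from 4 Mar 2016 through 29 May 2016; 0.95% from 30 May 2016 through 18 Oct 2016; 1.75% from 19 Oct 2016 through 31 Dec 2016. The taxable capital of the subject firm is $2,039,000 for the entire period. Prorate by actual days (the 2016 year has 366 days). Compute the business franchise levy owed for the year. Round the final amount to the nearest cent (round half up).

1 Jan – 3 Mar 2016: 63 days at 1.6% → $2,039,000 × 1.6% × 63/366 = $5,615.6066
4 Mar – 29 May 2016: 87 days at 0.7% → $2,039,000 × 0.7% × 87/366 = $3,392.7623
30 May – 18 Oct 2016: 142 days at 0.95% → $2,039,000 × 0.95% × 142/366 = $7,515.3306
19 Oct – 31 Dec 2016: 74 days at 1.75% → $2,039,000 × 1.75% × 74/366 = $7,214.4945
Total = $23,738.1940

$23,738.19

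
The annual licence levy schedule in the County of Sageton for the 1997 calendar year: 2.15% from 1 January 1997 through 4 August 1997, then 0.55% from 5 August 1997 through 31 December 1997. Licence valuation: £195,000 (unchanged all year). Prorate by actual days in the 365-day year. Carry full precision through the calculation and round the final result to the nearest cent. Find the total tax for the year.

£2,918.86

1 January – 4 August 1997: 216 days at 2.15% → £195,000 × 2.15% × 216/365 = £2,481.0411
5 August – 31 December 1997: 149 days at 0.55% → £195,000 × 0.55% × 149/365 = £437.8151
Total = £2,918.8562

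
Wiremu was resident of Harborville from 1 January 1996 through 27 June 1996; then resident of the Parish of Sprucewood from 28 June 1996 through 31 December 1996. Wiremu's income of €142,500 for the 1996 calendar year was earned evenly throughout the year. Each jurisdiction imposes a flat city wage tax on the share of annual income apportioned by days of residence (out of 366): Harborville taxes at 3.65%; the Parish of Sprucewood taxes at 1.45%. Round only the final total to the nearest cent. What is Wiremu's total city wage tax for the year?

Harborville, 1 January – 27 June 1996: 179 days → €142,500 × 3.65% × 179/366 = €2,543.7807
The Parish of Sprucewood, 28 June – 31 December 1996: 187 days → €142,500 × 1.45% × 187/366 = €1,055.7070
Total = €3,599.4877

€3,599.49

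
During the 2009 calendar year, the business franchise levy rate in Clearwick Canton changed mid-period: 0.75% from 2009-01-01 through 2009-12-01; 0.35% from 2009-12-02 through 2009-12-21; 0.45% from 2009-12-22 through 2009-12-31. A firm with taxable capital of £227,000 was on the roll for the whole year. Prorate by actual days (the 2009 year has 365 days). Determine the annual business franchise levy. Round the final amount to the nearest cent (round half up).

£1,634.09

2009-01-01 to 2009-12-01: 335 days at 0.75% → £227,000 × 0.75% × 335/365 = £1,562.5685
2009-12-02 to 2009-12-21: 20 days at 0.35% → £227,000 × 0.35% × 20/365 = £43.5342
2009-12-22 to 2009-12-31: 10 days at 0.45% → £227,000 × 0.45% × 10/365 = £27.9863
Total = £1,634.0890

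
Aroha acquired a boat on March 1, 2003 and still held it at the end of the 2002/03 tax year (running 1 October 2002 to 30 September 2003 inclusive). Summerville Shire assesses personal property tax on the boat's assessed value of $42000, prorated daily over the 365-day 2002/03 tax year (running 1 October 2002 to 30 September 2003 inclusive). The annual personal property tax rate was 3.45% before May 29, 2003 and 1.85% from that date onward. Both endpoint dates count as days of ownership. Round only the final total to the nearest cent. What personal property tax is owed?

$619.41

March 1 – May 28, 2003: 89 days at 3.45% → $42000 × 3.45% × 89/365 = $353.3178
May 29 – September 30, 2003: 125 days at 1.85% → $42000 × 1.85% × 125/365 = $266.0959
Total = $619.4137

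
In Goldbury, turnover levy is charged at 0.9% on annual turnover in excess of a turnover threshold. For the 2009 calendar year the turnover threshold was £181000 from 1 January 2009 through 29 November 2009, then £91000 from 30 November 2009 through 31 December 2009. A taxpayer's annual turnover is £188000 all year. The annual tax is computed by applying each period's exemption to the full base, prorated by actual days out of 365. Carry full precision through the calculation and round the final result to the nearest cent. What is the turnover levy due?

1 January – 29 November 2009: 333 days, exemption £181000 → (£188000 − £181000) × 0.9% × 333/365 = £57.4767
30 November – 31 December 2009: 32 days, exemption £91000 → (£188000 − £91000) × 0.9% × 32/365 = £76.5370
Total = £134.0137

£134.01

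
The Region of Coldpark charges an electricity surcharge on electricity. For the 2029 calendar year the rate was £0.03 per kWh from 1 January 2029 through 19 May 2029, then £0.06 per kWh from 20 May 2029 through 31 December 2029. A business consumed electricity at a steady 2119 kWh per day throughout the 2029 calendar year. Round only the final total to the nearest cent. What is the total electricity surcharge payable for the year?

1 January – 19 May 2029: 139 days × 2119 kWh/day = 294,541 kWh at £0.03/kWh → £8,836.23
20 May – 31 December 2029: 226 days × 2119 kWh/day = 478,894 kWh at £0.06/kWh → £28,733.64

£37,569.87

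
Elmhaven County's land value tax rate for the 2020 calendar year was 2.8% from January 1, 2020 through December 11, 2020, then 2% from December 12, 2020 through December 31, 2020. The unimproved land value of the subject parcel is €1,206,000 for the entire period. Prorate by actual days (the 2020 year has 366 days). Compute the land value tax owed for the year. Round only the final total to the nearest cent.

€33,240.79

January 1 – December 11, 2020: 346 days at 2.8% → €1,206,000 × 2.8% × 346/366 = €31,922.7541
December 12 – December 31, 2020: 20 days at 2% → €1,206,000 × 2% × 20/366 = €1,318.0328
Total = €33,240.7869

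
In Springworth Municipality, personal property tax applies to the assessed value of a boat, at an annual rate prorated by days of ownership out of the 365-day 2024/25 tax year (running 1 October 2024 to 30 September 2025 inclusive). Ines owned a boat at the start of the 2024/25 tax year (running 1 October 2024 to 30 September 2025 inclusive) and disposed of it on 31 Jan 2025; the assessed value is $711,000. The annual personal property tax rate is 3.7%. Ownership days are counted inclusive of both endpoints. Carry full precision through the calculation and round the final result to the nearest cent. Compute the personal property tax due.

Days held (1 Oct 2024 – 31 Jan 2025): 123 out of 365
Tax = $711,000 × 3.7% × 123/365 = $8,865.0986

$8,865.10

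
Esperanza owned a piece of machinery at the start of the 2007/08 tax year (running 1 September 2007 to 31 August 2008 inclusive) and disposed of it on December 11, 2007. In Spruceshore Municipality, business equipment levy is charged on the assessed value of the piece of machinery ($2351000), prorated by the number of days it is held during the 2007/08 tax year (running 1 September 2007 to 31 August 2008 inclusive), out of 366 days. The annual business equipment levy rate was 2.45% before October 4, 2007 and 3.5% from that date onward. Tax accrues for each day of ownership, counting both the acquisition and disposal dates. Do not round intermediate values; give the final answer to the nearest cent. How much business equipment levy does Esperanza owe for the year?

September 1 – October 3, 2007: 33 days at 2.45% → $2351000 × 2.45% × 33/366 = $5193.3975
October 4 – December 11, 2007: 69 days at 3.5% → $2351000 × 3.5% × 69/366 = $15512.7459
Total = $20706.1434

$20706.14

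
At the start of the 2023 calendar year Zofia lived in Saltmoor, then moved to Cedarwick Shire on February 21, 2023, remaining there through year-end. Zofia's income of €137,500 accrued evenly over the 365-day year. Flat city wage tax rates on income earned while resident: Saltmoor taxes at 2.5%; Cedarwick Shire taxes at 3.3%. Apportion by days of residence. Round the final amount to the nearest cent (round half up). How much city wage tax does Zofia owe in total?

€4,383.80

Saltmoor, January 1 – February 20, 2023: 51 days → €137,500 × 2.5% × 51/365 = €480.3082
Cedarwick Shire, February 21 – December 31, 2023: 314 days → €137,500 × 3.3% × 314/365 = €3,903.4932
Total = €4,383.8014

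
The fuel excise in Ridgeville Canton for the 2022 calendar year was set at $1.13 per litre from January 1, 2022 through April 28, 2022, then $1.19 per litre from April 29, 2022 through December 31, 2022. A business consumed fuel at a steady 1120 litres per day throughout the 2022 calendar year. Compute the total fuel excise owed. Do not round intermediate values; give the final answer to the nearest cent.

January 1 – April 28, 2022: 118 days × 1120 litres/day = 132,160 litres at $1.13/litre → $149340.80
April 29 – December 31, 2022: 247 days × 1120 litres/day = 276,640 litres at $1.19/litre → $329201.60

$478542.40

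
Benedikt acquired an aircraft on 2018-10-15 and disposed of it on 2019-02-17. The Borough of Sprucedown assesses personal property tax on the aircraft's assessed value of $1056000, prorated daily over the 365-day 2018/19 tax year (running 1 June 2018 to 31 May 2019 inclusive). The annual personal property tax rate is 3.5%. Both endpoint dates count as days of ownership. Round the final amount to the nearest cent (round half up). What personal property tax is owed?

Days held (2018-10-15 to 2019-02-17): 126 out of 365
Tax = $1056000 × 3.5% × 126/365 = $12758.7945

$12758.79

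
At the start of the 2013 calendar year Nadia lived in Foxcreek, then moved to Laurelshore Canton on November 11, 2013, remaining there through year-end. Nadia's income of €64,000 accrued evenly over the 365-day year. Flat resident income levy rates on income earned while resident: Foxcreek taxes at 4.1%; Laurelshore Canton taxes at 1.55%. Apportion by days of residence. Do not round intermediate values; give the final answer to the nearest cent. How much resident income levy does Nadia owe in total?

Foxcreek, January 1 – November 10, 2013: 314 days → €64,000 × 4.1% × 314/365 = €2,257.3589
Laurelshore Canton, November 11 – December 31, 2013: 51 days → €64,000 × 1.55% × 51/365 = €138.6082
Total = €2,395.9671

€2,395.97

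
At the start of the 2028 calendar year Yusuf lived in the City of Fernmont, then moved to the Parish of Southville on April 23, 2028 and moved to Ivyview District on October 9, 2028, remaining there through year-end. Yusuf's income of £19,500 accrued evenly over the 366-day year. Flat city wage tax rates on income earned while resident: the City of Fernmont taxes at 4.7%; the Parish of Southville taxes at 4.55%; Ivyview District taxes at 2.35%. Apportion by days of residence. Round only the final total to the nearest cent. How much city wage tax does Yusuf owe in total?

£797.82

The City of Fernmont, January 1 – April 22, 2028: 113 days → £19,500 × 4.7% × 113/366 = £282.9631
The Parish of Southville, April 23 – October 8, 2028: 169 days → £19,500 × 4.55% × 169/366 = £409.6865
Ivyview District, October 9 – December 31, 2028: 84 days → £19,500 × 2.35% × 84/366 = £105.1721
Total = £797.8217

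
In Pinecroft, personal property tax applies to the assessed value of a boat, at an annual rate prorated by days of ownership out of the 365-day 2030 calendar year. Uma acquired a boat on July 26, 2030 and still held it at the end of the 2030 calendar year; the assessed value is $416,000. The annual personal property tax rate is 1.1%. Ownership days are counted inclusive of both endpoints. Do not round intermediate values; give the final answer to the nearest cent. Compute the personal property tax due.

$1,993.38

Days held (July 26 – December 31, 2030): 159 out of 365
Tax = $416,000 × 1.1% × 159/365 = $1,993.3808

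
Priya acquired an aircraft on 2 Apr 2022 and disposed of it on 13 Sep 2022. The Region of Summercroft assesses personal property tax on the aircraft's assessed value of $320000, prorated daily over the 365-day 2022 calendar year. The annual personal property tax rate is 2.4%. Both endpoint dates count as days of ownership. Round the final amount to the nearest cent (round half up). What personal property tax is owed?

$3471.78

Days held (2 Apr – 13 Sep 2022): 165 out of 365
Tax = $320000 × 2.4% × 165/365 = $3471.7808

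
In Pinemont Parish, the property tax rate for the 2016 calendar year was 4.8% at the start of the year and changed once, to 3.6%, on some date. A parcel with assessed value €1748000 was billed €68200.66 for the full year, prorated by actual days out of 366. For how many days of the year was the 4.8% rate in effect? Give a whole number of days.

92 days

Let d = days at the first rate; then 366 − d days at the second rate.
€1748000 × [4.8%·d + 3.6%·(366−d)] / 366 = €68200.66
Solving gives d = 92, so the new rate took effect on April 2, 2016.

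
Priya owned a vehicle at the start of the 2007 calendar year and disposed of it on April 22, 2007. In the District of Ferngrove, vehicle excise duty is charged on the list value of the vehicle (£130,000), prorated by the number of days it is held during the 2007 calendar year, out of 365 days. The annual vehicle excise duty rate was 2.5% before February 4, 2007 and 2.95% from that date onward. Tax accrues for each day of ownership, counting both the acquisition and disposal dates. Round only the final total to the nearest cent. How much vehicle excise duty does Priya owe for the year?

£1,122.27

January 1 – February 3, 2007: 34 days at 2.5% → £130,000 × 2.5% × 34/365 = £302.7397
February 4 – April 22, 2007: 78 days at 2.95% → £130,000 × 2.95% × 78/365 = £819.5342
Total = £1,122.2740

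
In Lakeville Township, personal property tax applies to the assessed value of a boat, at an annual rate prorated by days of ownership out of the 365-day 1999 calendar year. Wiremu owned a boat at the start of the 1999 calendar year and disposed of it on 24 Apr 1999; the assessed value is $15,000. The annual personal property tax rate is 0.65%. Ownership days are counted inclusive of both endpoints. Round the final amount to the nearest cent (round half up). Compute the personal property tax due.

Days held (1 Jan – 24 Apr 1999): 114 out of 365
Tax = $15,000 × 0.65% × 114/365 = $30.4521

$30.45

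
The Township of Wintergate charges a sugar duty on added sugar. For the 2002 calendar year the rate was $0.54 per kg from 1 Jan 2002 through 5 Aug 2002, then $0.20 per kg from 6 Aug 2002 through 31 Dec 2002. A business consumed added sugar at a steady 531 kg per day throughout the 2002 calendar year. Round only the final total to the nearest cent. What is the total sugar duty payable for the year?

$77940.18

1 Jan – 5 Aug 2002: 217 days × 531 kg/day = 115,227 kg at $0.54/kg → $62222.58
6 Aug – 31 Dec 2002: 148 days × 531 kg/day = 78,588 kg at $0.20/kg → $15717.60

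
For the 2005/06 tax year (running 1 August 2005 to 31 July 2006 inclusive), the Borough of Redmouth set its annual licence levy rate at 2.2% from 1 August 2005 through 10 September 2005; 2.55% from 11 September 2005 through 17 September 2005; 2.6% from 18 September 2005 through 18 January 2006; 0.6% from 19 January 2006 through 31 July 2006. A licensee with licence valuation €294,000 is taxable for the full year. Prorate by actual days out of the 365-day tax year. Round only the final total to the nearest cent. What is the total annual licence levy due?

1 August – 10 September 2005: 41 days at 2.2% → €294,000 × 2.2% × 41/365 = €726.5425
11 September – 17 September 2005: 7 days at 2.55% → €294,000 × 2.55% × 7/365 = €143.7781
18 September 2005 – 18 January 2006: 123 days at 2.6% → €294,000 × 2.6% × 123/365 = €2,575.9233
19 January – 31 July 2006: 194 days at 0.6% → €294,000 × 0.6% × 194/365 = €937.5781
Total = €4,383.8219

€4,383.82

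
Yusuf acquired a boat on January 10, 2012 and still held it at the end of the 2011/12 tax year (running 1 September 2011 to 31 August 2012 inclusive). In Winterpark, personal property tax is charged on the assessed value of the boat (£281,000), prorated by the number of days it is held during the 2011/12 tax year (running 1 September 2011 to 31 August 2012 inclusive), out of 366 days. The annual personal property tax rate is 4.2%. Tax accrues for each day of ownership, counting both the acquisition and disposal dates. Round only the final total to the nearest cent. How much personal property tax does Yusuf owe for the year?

£7,577.79

Days held (January 10 – August 31, 2012): 235 out of 366
Tax = £281,000 × 4.2% × 235/366 = £7,577.7869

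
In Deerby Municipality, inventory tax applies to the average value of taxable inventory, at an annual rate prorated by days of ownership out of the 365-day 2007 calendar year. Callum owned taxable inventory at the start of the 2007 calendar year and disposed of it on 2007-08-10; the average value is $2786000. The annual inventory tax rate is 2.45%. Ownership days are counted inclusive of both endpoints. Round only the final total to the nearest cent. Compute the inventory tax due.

$41515.22

Days held (2007-01-01 to 2007-08-10): 222 out of 365
Tax = $2786000 × 2.45% × 222/365 = $41515.2164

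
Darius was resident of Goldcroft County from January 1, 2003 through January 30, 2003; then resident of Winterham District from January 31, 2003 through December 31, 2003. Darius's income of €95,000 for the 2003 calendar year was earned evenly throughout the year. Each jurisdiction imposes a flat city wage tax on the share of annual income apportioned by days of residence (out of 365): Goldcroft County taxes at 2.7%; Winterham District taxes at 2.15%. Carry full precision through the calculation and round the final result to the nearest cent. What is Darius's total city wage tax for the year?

Goldcroft County, January 1 – January 30, 2003: 30 days → €95,000 × 2.7% × 30/365 = €210.8219
Winterham District, January 31 – December 31, 2003: 335 days → €95,000 × 2.15% × 335/365 = €1,874.6233
Total = €2,085.4452

€2,085.45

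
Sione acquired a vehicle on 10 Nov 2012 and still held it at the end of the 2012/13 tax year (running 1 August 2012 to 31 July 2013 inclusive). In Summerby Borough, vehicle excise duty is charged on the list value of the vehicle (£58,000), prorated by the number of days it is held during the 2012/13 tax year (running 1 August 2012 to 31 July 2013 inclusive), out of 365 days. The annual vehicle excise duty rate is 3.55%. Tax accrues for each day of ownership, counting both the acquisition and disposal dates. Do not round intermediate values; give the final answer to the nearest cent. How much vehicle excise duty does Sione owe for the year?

Days held (10 Nov 2012 – 31 Jul 2013): 264 out of 365
Tax = £58,000 × 3.55% × 264/365 = £1,489.2493

£1,489.25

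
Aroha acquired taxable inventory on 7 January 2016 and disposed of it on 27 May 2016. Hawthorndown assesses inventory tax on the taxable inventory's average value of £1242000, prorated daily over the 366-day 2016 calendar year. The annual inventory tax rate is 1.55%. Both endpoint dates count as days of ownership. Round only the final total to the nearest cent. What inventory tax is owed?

£7468.97

Days held (7 January – 27 May 2016): 142 out of 366
Tax = £1242000 × 1.55% × 142/366 = £7468.9672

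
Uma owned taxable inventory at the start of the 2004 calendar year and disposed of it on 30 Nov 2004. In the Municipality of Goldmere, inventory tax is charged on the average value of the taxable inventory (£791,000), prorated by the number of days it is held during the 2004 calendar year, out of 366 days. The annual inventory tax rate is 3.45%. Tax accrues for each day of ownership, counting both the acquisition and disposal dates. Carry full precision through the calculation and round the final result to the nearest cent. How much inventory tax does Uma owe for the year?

Days held (1 Jan – 30 Nov 2004): 335 out of 366
Tax = £791,000 × 3.45% × 335/366 = £24,978.0943

£24,978.09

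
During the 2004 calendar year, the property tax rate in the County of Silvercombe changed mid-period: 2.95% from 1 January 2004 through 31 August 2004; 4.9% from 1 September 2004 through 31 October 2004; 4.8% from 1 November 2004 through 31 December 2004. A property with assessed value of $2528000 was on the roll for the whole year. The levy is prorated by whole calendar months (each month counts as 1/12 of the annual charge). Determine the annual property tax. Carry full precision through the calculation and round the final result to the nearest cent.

1 January – 31 August 2004: 8 months at 2.95% → $2528000 × 2.95% × 8/12 = $49717.3333
1 September – 31 October 2004: 2 months at 4.9% → $2528000 × 4.9% × 2/12 = $20645.3333
1 November – 31 December 2004: 2 months at 4.8% → $2528000 × 4.8% × 2/12 = $20224.0000
Total = $90586.6667

$90586.67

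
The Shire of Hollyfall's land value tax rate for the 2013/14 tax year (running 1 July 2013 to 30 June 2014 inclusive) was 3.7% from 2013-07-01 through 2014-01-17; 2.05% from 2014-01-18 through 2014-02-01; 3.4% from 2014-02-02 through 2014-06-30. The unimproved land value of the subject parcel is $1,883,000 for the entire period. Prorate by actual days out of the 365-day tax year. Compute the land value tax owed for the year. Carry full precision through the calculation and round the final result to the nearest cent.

$66,088.14

2013-07-01 to 2014-01-17: 201 days at 3.7% → $1,883,000 × 3.7% × 201/365 = $38,366.7699
2014-01-18 to 2014-02-01: 15 days at 2.05% → $1,883,000 × 2.05% × 15/365 = $1,586.3630
2014-02-02 to 2014-06-30: 149 days at 3.4% → $1,883,000 × 3.4% × 149/365 = $26,135.0082
Total = $66,088.1411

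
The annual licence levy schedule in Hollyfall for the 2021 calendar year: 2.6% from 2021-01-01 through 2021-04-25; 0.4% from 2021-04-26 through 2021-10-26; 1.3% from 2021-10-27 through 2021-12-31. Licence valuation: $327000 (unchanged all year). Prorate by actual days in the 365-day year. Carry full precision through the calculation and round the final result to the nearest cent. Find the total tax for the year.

$4106.76

2021-01-01 to 2021-04-25: 115 days at 2.6% → $327000 × 2.6% × 115/365 = $2678.7123
2021-04-26 to 2021-10-26: 184 days at 0.4% → $327000 × 0.4% × 184/365 = $659.3753
2021-10-27 to 2021-12-31: 66 days at 1.3% → $327000 × 1.3% × 66/365 = $768.6740
Total = $4106.7616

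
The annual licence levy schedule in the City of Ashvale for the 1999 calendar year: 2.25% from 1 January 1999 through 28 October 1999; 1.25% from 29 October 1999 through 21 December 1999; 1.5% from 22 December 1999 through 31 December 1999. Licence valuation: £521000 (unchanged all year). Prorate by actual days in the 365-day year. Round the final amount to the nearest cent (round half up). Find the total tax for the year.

£10844.65

1 January – 28 October 1999: 301 days at 2.25% → £521000 × 2.25% × 301/365 = £9667.0479
29 October – 21 December 1999: 54 days at 1.25% → £521000 × 1.25% × 54/365 = £963.4932
22 December – 31 December 1999: 10 days at 1.5% → £521000 × 1.5% × 10/365 = £214.1096
Total = £10844.6507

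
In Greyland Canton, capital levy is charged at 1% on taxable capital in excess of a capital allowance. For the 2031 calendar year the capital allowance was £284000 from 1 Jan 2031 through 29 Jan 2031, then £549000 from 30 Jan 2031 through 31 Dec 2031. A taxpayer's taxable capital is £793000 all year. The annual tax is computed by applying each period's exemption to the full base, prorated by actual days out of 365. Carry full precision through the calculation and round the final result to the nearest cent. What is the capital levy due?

£2650.55

1 Jan – 29 Jan 2031: 29 days, exemption £284000 → (£793000 − £284000) × 1% × 29/365 = £404.4110
30 Jan – 31 Dec 2031: 336 days, exemption £549000 → (£793000 − £549000) × 1% × 336/365 = £2246.1370
Total = £2650.5479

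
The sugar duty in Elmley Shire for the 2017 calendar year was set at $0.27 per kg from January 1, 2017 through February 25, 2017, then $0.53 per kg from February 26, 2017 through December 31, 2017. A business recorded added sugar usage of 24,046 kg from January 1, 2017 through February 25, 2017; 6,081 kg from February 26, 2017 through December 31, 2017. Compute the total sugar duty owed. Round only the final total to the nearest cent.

$9715.35

January 1 – February 25, 2017: 24,046 kg at $0.27/kg → $6492.42
February 26 – December 31, 2017: 6,081 kg at $0.53/kg → $3222.93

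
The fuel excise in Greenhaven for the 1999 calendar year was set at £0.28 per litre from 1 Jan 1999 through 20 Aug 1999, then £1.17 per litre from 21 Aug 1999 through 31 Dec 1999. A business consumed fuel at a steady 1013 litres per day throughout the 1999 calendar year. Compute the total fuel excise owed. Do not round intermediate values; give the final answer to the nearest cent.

£223,437.41

1 Jan – 20 Aug 1999: 232 days × 1013 litres/day = 235,016 litres at £0.28/litre → £65,804.48
21 Aug – 31 Dec 1999: 133 days × 1013 litres/day = 134,729 litres at £1.17/litre → £157,632.93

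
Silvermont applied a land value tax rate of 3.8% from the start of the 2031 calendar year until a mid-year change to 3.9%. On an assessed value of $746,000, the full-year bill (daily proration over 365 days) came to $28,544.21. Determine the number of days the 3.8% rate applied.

Let d = days at the first rate; then 365 − d days at the second rate.
$746,000 × [3.8%·d + 3.9%·(365−d)] / 365 = $28,544.21
Solving gives d = 269, so the new rate took effect on 27 Sep 2031.

269 days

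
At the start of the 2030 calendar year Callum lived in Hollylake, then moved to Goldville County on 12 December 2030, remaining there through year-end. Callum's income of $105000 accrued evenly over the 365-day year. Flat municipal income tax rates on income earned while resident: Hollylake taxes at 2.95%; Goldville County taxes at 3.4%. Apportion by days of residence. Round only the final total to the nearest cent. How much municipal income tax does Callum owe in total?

Hollylake, 1 January – 11 December 2030: 345 days → $105000 × 2.95% × 345/365 = $2927.7740
Goldville County, 12 December – 31 December 2030: 20 days → $105000 × 3.4% × 20/365 = $195.6164
Total = $3123.3904

$3123.39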